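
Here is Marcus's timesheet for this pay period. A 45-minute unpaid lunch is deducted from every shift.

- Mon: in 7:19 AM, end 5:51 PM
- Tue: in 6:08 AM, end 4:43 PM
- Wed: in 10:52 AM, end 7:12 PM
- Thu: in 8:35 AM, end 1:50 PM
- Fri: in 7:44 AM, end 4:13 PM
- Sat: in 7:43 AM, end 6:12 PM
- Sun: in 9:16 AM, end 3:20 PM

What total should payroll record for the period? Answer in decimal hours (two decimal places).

Mon: 7:19 AM–5:51 PM = 10 h 32 min; less 45 min break → 9 h 47 min
Tue: 6:08 AM–4:43 PM = 10 h 35 min; less 45 min break → 9 h 50 min
Wed: 10:52 AM–7:12 PM = 8 h 20 min; less 45 min break → 7 h 35 min
Thu: 8:35 AM–1:50 PM = 5 h 15 min; less 45 min break → 4 h 30 min
Fri: 7:44 AM–4:13 PM = 8 h 29 min; less 45 min break → 7 h 44 min
Sat: 7:43 AM–6:12 PM = 10 h 29 min; less 45 min break → 9 h 44 min
Sun: 9:16 AM–3:20 PM = 6 h 4 min; less 45 min break → 5 h 19 min
Total: 9 h 47 min + 9 h 50 min + 7 h 35 min + 4 h 30 min + 7 h 44 min + 9 h 44 min + 5 h 19 min = 54 h 29 min.

54.48 hours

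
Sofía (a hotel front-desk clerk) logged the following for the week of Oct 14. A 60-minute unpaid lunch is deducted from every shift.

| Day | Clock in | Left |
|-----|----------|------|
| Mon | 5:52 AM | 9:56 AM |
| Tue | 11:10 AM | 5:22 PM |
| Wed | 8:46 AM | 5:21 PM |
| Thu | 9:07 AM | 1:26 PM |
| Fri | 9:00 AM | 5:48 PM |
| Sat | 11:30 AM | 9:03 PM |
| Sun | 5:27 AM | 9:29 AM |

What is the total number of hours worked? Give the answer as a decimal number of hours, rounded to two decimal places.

Mon: 5:52 AM–9:56 AM = 4 h 4 min; less 60 min break → 3 h 4 min
Tue: 11:10 AM–5:22 PM = 6 h 12 min; less 60 min break → 5 h 12 min
Wed: 8:46 AM–5:21 PM = 8 h 35 min; less 60 min break → 7 h 35 min
Thu: 9:07 AM–1:26 PM = 4 h 19 min; less 60 min break → 3 h 19 min
Fri: 9:00 AM–5:48 PM = 8 h 48 min; less 60 min break → 7 h 48 min
Sat: 11:30 AM–9:03 PM = 9 h 33 min; less 60 min break → 8 h 33 min
Sun: 5:27 AM–9:29 AM = 4 h 2 min; less 60 min break → 3 h 2 min
Total: 3 h 4 min + 5 h 12 min + 7 h 35 min + 3 h 19 min + 7 h 48 min + 8 h 33 min + 3 h 2 min = 38 h 33 min.

38.55 hours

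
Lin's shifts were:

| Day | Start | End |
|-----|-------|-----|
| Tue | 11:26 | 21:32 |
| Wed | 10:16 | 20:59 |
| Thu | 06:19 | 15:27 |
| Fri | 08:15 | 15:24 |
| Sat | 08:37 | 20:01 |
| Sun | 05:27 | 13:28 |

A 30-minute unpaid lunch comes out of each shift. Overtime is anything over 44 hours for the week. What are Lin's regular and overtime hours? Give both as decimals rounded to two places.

Tue: 11:26–21:32 = 10 h 6 min; less 30 min break → 9 h 36 min
Wed: 10:16–20:59 = 10 h 43 min; less 30 min break → 10 h 13 min
Thu: 06:19–15:27 = 9 h 8 min; less 30 min break → 8 h 38 min
Fri: 08:15–15:24 = 7 h 9 min; less 30 min break → 6 h 39 min
Sat: 08:37–20:01 = 11 h 24 min; less 30 min break → 10 h 54 min
Sun: 05:27–13:28 = 8 h 1 min; less 30 min break → 7 h 31 min
Total worked: 53 h 31 min = 53.52 h.
Threshold 44 h → overtime 9 h 31 min, regular 44 h 0 min.

Regular 44.00 hours, overtime 9.52 hours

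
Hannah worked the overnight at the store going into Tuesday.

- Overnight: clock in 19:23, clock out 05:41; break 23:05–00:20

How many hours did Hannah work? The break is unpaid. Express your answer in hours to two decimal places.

9.05 hours

Overnight: 19:23 → midnight = 4 h 37 min; midnight → 05:41 = 5 h 41 min; span 10 h 18 min; less 75 min break → 9 h 3 min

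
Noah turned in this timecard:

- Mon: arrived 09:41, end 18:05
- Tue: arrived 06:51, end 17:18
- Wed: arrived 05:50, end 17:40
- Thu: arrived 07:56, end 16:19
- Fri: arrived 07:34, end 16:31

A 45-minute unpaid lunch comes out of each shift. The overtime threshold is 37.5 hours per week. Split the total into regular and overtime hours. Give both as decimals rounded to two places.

Regular 37.50 hours, overtime 6.77 hours

Mon: 09:41–18:05 = 8 h 24 min; less 45 min break → 7 h 39 min
Tue: 06:51–17:18 = 10 h 27 min; less 45 min break → 9 h 42 min
Wed: 05:50–17:40 = 11 h 50 min; less 45 min break → 11 h 5 min
Thu: 07:56–16:19 = 8 h 23 min; less 45 min break → 7 h 38 min
Fri: 07:34–16:31 = 8 h 57 min; less 45 min break → 8 h 12 min
Total worked: 44 h 16 min = 44.27 h.
Threshold 37.5 h → overtime 6 h 46 min, regular 37 h 30 min.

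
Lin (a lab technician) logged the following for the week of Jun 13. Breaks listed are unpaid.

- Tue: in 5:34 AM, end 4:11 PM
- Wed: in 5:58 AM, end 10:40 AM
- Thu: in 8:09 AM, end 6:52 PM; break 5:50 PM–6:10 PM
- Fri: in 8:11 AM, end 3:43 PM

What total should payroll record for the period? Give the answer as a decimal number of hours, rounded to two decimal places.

33.23 hours

Tue: 5:34 AM–4:11 PM = 10 h 37 min
Wed: 5:58 AM–10:40 AM = 4 h 42 min
Thu: 8:09 AM–6:52 PM = 10 h 43 min; less 20 min break → 10 h 23 min
Fri: 8:11 AM–3:43 PM = 7 h 32 min
Total: 10 h 37 min + 4 h 42 min + 10 h 23 min + 7 h 32 min = 33 h 14 min.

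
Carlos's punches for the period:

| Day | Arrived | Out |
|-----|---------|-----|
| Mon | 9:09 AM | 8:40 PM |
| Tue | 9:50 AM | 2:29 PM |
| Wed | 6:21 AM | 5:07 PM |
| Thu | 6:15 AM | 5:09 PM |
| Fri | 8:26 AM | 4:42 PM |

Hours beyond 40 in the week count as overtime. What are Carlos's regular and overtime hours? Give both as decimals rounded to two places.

Mon: 9:09 AM–8:40 PM = 11 h 31 min
Tue: 9:50 AM–2:29 PM = 4 h 39 min
Wed: 6:21 AM–5:07 PM = 10 h 46 min
Thu: 6:15 AM–5:09 PM = 10 h 54 min
Fri: 8:26 AM–4:42 PM = 8 h 16 min
Total worked: 46 h 6 min = 46.10 h.
Threshold 40 h → overtime 6 h 6 min, regular 40 h 0 min.

Regular 40.00 hours, overtime 6.10 hours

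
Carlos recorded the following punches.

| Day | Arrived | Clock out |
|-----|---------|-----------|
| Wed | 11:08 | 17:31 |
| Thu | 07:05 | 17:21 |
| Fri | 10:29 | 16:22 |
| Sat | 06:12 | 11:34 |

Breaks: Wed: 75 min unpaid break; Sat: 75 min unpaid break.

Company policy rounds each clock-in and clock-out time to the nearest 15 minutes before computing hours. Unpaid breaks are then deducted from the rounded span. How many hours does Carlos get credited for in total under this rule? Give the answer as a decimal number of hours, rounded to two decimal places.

25.00 hours

Wed: in 11:08→11:15, out 17:31→17:30; 6 h 15 min − 75 min = 5 h 0 min
Thu: in 07:05→07:00, out 17:21→17:15; 10 h 15 min
Fri: in 10:29→10:30, out 16:22→16:15; 5 h 45 min
Sat: in 06:12→06:15, out 11:34→11:30; 5 h 15 min − 75 min = 4 h 0 min
Total credited: 25 h 0 min.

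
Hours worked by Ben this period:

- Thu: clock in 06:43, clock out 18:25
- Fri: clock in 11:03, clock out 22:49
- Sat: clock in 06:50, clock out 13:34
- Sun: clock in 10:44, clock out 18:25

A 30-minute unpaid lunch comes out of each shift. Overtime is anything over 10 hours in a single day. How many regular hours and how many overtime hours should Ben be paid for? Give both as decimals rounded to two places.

Regular 33.42 hours, overtime 2.47 hours

Thu: 06:43–18:25 = 11 h 42 min; less 30 min break → 11 h 12 min
Fri: 11:03–22:49 = 11 h 46 min; less 30 min break → 11 h 16 min
Sat: 06:50–13:34 = 6 h 44 min; less 30 min break → 6 h 14 min
Sun: 10:44–18:25 = 7 h 41 min; less 30 min break → 7 h 11 min
Thu reg 10 h 0 min / OT 1 h 12 min; Fri reg 10 h 0 min / OT 1 h 16 min; Sat reg 6 h 14 min / OT 0 h 0 min; Sun reg 7 h 11 min / OT 0 h 0 min.
Totals: regular 33 h 25 min, overtime 2 h 28 min.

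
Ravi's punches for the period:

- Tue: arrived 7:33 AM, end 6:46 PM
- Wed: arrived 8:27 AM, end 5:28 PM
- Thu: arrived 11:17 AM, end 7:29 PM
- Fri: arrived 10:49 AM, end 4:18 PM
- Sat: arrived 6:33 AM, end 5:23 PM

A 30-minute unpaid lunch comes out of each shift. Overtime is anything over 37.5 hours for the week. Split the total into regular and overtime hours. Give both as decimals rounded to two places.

Tue: 7:33 AM–6:46 PM = 11 h 13 min; less 30 min break → 10 h 43 min
Wed: 8:27 AM–5:28 PM = 9 h 1 min; less 30 min break → 8 h 31 min
Thu: 11:17 AM–7:29 PM = 8 h 12 min; less 30 min break → 7 h 42 min
Fri: 10:49 AM–4:18 PM = 5 h 29 min; less 30 min break → 4 h 59 min
Sat: 6:33 AM–5:23 PM = 10 h 50 min; less 30 min break → 10 h 20 min
Total worked: 42 h 15 min = 42.25 h.
Threshold 37.5 h → overtime 4 h 45 min, regular 37 h 30 min.

Regular 37.50 hours, overtime 4.75 hours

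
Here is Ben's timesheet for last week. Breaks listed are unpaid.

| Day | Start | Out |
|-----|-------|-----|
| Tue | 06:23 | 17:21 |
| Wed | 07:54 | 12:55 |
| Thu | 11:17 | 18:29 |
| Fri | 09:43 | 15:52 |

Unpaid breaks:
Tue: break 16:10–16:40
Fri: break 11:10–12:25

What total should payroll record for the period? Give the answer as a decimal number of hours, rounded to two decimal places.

27.58 hours

Tue: 06:23–17:21 = 10 h 58 min; less 30 min break → 10 h 28 min
Wed: 07:54–12:55 = 5 h 1 min
Thu: 11:17–18:29 = 7 h 12 min
Fri: 09:43–15:52 = 6 h 9 min; less 75 min break → 4 h 54 min
Total: 10 h 28 min + 5 h 1 min + 7 h 12 min + 4 h 54 min = 27 h 35 min.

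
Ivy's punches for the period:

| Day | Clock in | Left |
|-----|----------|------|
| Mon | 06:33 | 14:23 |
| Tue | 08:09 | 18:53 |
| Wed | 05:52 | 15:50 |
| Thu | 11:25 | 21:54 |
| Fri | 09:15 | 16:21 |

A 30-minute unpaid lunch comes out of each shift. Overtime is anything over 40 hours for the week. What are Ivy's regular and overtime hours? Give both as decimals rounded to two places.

Regular 40.00 hours, overtime 3.62 hours

Mon: 06:33–14:23 = 7 h 50 min; less 30 min break → 7 h 20 min
Tue: 08:09–18:53 = 10 h 44 min; less 30 min break → 10 h 14 min
Wed: 05:52–15:50 = 9 h 58 min; less 30 min break → 9 h 28 min
Thu: 11:25–21:54 = 10 h 29 min; less 30 min break → 9 h 59 min
Fri: 09:15–16:21 = 7 h 6 min; less 30 min break → 6 h 36 min
Total worked: 43 h 37 min = 43.62 h.
Threshold 40 h → overtime 3 h 37 min, regular 40 h 0 min.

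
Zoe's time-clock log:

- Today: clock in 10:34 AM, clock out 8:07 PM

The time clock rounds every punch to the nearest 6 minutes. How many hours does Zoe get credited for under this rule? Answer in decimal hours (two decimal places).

Today: in 10:34 AM→10:36 AM, out 8:07 PM→8:06 PM; 9 h 30 min

9.50 hours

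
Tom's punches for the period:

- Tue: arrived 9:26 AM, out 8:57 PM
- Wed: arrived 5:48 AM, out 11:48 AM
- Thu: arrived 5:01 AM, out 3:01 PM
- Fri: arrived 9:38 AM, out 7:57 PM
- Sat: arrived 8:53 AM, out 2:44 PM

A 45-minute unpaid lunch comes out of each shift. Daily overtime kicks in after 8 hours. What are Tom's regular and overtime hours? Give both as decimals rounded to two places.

Tue: 9:26 AM–8:57 PM = 11 h 31 min; less 45 min break → 10 h 46 min
Wed: 5:48 AM–11:48 AM = 6 h 0 min; less 45 min break → 5 h 15 min
Thu: 5:01 AM–3:01 PM = 10 h 0 min; less 45 min break → 9 h 15 min
Fri: 9:38 AM–7:57 PM = 10 h 19 min; less 45 min break → 9 h 34 min
Sat: 8:53 AM–2:44 PM = 5 h 51 min; less 45 min break → 5 h 6 min
Tue reg 8 h 0 min / OT 2 h 46 min; Wed reg 5 h 15 min / OT 0 h 0 min; Thu reg 8 h 0 min / OT 1 h 15 min; Fri reg 8 h 0 min / OT 1 h 34 min; Sat reg 5 h 6 min / OT 0 h 0 min.
Totals: regular 34 h 21 min, overtime 5 h 35 min.

Regular 34.35 hours, overtime 5.58 hours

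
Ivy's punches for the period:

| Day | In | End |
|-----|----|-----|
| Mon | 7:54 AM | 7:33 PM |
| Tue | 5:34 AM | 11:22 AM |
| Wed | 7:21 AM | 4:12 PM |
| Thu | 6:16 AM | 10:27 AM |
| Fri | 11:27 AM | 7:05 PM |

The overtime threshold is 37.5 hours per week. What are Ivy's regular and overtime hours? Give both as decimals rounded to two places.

Regular 37.50 hours, overtime 0.62 hours

Mon: 7:54 AM–7:33 PM = 11 h 39 min
Tue: 5:34 AM–11:22 AM = 5 h 48 min
Wed: 7:21 AM–4:12 PM = 8 h 51 min
Thu: 6:16 AM–10:27 AM = 4 h 11 min
Fri: 11:27 AM–7:05 PM = 7 h 38 min
Total worked: 38 h 7 min = 38.12 h.
Threshold 37.5 h → overtime 0 h 37 min, regular 37 h 30 min.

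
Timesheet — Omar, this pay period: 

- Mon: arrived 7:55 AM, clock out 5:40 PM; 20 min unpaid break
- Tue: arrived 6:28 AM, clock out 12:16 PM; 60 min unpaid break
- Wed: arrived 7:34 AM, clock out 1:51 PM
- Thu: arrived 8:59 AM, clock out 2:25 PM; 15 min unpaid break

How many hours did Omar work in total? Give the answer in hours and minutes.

Mon: 7:55 AM–5:40 PM = 9 h 45 min; less 20 min break → 9 h 25 min
Tue: 6:28 AM–12:16 PM = 5 h 48 min; less 60 min break → 4 h 48 min
Wed: 7:34 AM–1:51 PM = 6 h 17 min
Thu: 8:59 AM–2:25 PM = 5 h 26 min; less 15 min break → 5 h 11 min
Total: 9 h 25 min + 4 h 48 min + 6 h 17 min + 5 h 11 min = 25 h 41 min.

25 h 41 min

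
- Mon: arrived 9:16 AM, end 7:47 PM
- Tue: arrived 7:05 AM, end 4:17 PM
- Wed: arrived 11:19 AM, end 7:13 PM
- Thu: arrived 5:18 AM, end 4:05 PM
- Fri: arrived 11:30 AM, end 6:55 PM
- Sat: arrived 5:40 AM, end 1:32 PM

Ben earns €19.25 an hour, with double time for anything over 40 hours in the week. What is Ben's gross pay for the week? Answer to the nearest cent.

€1296.81

Mon: 9:16 AM–7:47 PM = 10 h 31 min
Tue: 7:05 AM–4:17 PM = 9 h 12 min
Wed: 11:19 AM–7:13 PM = 7 h 54 min
Thu: 5:18 AM–4:05 PM = 10 h 47 min
Fri: 11:30 AM–6:55 PM = 7 h 25 min
Sat: 5:40 AM–1:32 PM = 7 h 52 min
Total worked: 53 h 41 min = 3221 min.
Regular 40 h 0 min = 2400 min at €19.25/h; overtime 13 h 41 min = 821 min at €38.50/h.
Pay = (2400 × €19.25 + 821 × €38.50) ÷ 60 = €1296.81.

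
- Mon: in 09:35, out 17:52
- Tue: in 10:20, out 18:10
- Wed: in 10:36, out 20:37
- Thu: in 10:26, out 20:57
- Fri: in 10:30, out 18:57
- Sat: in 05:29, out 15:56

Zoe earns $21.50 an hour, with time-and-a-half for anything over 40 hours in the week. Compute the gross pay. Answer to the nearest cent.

$1361.49

Mon: 09:35–17:52 = 8 h 17 min
Tue: 10:20–18:10 = 7 h 50 min
Wed: 10:36–20:37 = 10 h 1 min
Thu: 10:26–20:57 = 10 h 31 min
Fri: 10:30–18:57 = 8 h 27 min
Sat: 05:29–15:56 = 10 h 27 min
Total worked: 55 h 33 min = 3333 min.
Regular 40 h 0 min = 2400 min at $21.50/h; overtime 15 h 33 min = 933 min at $32.25/h.
Pay = (2400 × $21.50 + 933 × $32.25) ÷ 60 = $1361.49.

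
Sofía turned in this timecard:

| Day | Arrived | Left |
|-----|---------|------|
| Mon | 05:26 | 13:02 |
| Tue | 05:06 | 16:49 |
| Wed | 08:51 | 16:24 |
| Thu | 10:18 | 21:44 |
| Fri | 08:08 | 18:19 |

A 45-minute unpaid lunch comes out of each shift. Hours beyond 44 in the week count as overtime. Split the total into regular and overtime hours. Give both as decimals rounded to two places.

Mon: 05:26–13:02 = 7 h 36 min; less 45 min break → 6 h 51 min
Tue: 05:06–16:49 = 11 h 43 min; less 45 min break → 10 h 58 min
Wed: 08:51–16:24 = 7 h 33 min; less 45 min break → 6 h 48 min
Thu: 10:18–21:44 = 11 h 26 min; less 45 min break → 10 h 41 min
Fri: 08:08–18:19 = 10 h 11 min; less 45 min break → 9 h 26 min
Total worked: 44 h 44 min = 44.73 h.
Threshold 44 h → overtime 0 h 44 min, regular 44 h 0 min.

Regular 44.00 hours, overtime 0.73 hours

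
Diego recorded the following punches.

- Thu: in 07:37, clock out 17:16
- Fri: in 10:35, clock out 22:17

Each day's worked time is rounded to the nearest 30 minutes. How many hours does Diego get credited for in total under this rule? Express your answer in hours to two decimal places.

21.00 hours

Thu: 07:37–17:16 = 9 h 39 min → rounds to 9 h 30 min
Fri: 10:35–22:17 = 11 h 42 min → rounds to 11 h 30 min
Total credited: 21 h 0 min.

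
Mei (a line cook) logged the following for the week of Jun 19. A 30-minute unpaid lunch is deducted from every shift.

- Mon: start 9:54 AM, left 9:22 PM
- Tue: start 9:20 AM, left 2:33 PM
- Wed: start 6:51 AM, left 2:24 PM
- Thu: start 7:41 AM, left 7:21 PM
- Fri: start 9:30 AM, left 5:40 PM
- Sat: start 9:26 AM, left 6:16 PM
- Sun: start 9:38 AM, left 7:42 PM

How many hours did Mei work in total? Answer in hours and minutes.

59 h 28 min

Mon: 9:54 AM–9:22 PM = 11 h 28 min; less 30 min break → 10 h 58 min
Tue: 9:20 AM–2:33 PM = 5 h 13 min; less 30 min break → 4 h 43 min
Wed: 6:51 AM–2:24 PM = 7 h 33 min; less 30 min break → 7 h 3 min
Thu: 7:41 AM–7:21 PM = 11 h 40 min; less 30 min break → 11 h 10 min
Fri: 9:30 AM–5:40 PM = 8 h 10 min; less 30 min break → 7 h 40 min
Sat: 9:26 AM–6:16 PM = 8 h 50 min; less 30 min break → 8 h 20 min
Sun: 9:38 AM–7:42 PM = 10 h 4 min; less 30 min break → 9 h 34 min
Total: 10 h 58 min + 4 h 43 min + 7 h 3 min + 11 h 10 min + 7 h 40 min + 8 h 20 min + 9 h 34 min = 59 h 28 min.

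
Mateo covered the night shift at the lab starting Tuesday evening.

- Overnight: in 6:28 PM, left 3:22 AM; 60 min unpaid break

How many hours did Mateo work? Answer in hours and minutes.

7 h 54 min

Overnight: 6:28 PM → midnight = 5 h 32 min; midnight → 3:22 AM = 3 h 22 min; span 8 h 54 min; less 60 min break → 7 h 54 min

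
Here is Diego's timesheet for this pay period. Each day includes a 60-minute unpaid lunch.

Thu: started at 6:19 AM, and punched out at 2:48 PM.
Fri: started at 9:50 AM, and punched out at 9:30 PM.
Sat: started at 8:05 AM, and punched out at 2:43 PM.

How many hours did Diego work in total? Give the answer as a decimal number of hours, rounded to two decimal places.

Thu: 6:19 AM–2:48 PM = 8 h 29 min; less 60 min break → 7 h 29 min
Fri: 9:50 AM–9:30 PM = 11 h 40 min; less 60 min break → 10 h 40 min
Sat: 8:05 AM–2:43 PM = 6 h 38 min; less 60 min break → 5 h 38 min
Total: 7 h 29 min + 10 h 40 min + 5 h 38 min = 23 h 47 min.

23.78 hours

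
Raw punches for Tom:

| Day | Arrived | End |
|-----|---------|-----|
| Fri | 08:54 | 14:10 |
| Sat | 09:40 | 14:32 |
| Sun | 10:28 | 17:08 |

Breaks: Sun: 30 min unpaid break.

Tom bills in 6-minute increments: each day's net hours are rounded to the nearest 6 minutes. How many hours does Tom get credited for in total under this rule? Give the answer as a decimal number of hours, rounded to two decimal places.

Fri: 08:54–14:10 = 5 h 16 min → rounds to 5 h 18 min
Sat: 09:40–14:32 = 4 h 52 min → rounds to 4 h 54 min
Sun: 10:28–17:08 = 6 h 40 min − 30 min = 6 h 10 min → rounds to 6 h 12 min
Total credited: 16 h 24 min.

16.40 hours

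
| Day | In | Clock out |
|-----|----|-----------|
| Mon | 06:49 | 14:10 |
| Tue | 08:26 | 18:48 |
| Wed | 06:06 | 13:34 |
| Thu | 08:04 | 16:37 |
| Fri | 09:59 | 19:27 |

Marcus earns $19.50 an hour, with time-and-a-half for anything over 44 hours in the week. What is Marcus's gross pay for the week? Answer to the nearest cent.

Mon: 06:49–14:10 = 7 h 21 min
Tue: 08:26–18:48 = 10 h 22 min
Wed: 06:06–13:34 = 7 h 28 min
Thu: 08:04–16:37 = 8 h 33 min
Fri: 09:59–19:27 = 9 h 28 min
Total worked: 43 h 12 min = 2592 min.
Regular 43 h 12 min = 2592 min at $19.50/h; overtime 0 h 0 min = 0 min at $29.25/h.
Pay = (2592 × $19.50 + 0 × $29.25) ÷ 60 = $842.40.

$842.40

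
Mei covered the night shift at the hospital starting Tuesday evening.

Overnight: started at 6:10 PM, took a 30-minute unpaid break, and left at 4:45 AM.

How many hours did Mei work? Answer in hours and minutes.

Overnight: 6:10 PM → midnight = 5 h 50 min; midnight → 4:45 AM = 4 h 45 min; span 10 h 35 min; less 30 min break → 10 h 5 min

10 h 5 min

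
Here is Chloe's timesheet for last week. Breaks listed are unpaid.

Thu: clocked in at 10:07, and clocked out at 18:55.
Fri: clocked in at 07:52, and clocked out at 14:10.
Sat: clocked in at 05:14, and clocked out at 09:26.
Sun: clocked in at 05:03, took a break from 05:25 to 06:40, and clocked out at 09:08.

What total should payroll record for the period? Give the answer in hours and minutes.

Thu: 10:07–18:55 = 8 h 48 min
Fri: 07:52–14:10 = 6 h 18 min
Sat: 05:14–09:26 = 4 h 12 min
Sun: 05:03–09:08 = 4 h 5 min; less 75 min break → 2 h 50 min
Total: 8 h 48 min + 6 h 18 min + 4 h 12 min + 2 h 50 min = 22 h 8 min.

22 h 8 min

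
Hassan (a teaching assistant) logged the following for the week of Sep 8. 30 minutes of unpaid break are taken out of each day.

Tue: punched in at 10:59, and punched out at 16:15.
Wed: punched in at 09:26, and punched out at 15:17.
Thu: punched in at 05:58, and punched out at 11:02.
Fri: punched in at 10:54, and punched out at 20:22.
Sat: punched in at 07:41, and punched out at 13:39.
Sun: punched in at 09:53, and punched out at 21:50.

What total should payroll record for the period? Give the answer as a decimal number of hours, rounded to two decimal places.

Tue: 10:59–16:15 = 5 h 16 min; less 30 min break → 4 h 46 min
Wed: 09:26–15:17 = 5 h 51 min; less 30 min break → 5 h 21 min
Thu: 05:58–11:02 = 5 h 4 min; less 30 min break → 4 h 34 min
Fri: 10:54–20:22 = 9 h 28 min; less 30 min break → 8 h 58 min
Sat: 07:41–13:39 = 5 h 58 min; less 30 min break → 5 h 28 min
Sun: 09:53–21:50 = 11 h 57 min; less 30 min break → 11 h 27 min
Total: 4 h 46 min + 5 h 21 min + 4 h 34 min + 8 h 58 min + 5 h 28 min + 11 h 27 min = 40 h 34 min.

40.57 hours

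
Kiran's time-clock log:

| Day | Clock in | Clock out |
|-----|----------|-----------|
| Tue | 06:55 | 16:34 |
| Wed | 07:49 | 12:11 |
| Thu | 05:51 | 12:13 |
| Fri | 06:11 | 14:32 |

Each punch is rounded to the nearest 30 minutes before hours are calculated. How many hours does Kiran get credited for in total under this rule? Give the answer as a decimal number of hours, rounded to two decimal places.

Tue: in 06:55→07:00, out 16:34→16:30; 9 h 30 min
Wed: in 07:49→08:00, out 12:11→12:00; 4 h 0 min
Thu: in 05:51→06:00, out 12:13→12:00; 6 h 0 min
Fri: in 06:11→06:00, out 14:32→14:30; 8 h 30 min
Total credited: 28 h 0 min.

28.00 hours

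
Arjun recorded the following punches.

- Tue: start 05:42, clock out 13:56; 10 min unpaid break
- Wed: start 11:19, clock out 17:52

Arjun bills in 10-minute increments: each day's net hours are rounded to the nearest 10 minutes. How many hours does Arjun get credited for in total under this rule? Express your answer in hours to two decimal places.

14.50 hours

Tue: 05:42–13:56 = 8 h 14 min − 10 min = 8 h 4 min → rounds to 8 h 0 min
Wed: 11:19–17:52 = 6 h 33 min → rounds to 6 h 30 min
Total credited: 14 h 30 min.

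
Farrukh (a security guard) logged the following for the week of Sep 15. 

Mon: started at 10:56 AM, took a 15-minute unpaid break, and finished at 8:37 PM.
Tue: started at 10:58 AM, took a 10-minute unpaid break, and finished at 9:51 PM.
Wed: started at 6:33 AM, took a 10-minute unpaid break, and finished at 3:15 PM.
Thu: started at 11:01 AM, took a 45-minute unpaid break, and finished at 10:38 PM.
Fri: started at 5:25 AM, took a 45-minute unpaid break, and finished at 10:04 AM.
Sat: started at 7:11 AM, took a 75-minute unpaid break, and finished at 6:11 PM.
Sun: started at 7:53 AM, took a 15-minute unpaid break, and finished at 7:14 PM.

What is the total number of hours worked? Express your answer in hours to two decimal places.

64.30 hours

Mon: 10:56 AM–8:37 PM = 9 h 41 min; less 15 min break → 9 h 26 min
Tue: 10:58 AM–9:51 PM = 10 h 53 min; less 10 min break → 10 h 43 min
Wed: 6:33 AM–3:15 PM = 8 h 42 min; less 10 min break → 8 h 32 min
Thu: 11:01 AM–10:38 PM = 11 h 37 min; less 45 min break → 10 h 52 min
Fri: 5:25 AM–10:04 AM = 4 h 39 min; less 45 min break → 3 h 54 min
Sat: 7:11 AM–6:11 PM = 11 h 0 min; less 75 min break → 9 h 45 min
Sun: 7:53 AM–7:14 PM = 11 h 21 min; less 15 min break → 11 h 6 min
Total: 9 h 26 min + 10 h 43 min + 8 h 32 min + 10 h 52 min + 3 h 54 min + 9 h 45 min + 11 h 6 min = 64 h 18 min.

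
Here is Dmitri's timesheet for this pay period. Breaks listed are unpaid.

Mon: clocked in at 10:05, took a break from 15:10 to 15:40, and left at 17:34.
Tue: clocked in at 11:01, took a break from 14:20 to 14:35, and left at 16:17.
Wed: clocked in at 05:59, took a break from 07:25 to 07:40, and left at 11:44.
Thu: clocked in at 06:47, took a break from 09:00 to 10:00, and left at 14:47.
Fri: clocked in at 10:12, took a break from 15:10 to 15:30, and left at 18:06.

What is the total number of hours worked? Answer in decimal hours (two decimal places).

32.07 hours

Mon: 10:05–17:34 = 7 h 29 min; less 30 min break → 6 h 59 min
Tue: 11:01–16:17 = 5 h 16 min; less 15 min break → 5 h 1 min
Wed: 05:59–11:44 = 5 h 45 min; less 15 min break → 5 h 30 min
Thu: 06:47–14:47 = 8 h 0 min; less 60 min break → 7 h 0 min
Fri: 10:12–18:06 = 7 h 54 min; less 20 min break → 7 h 34 min
Total: 6 h 59 min + 5 h 1 min + 5 h 30 min + 7 h 0 min + 7 h 34 min = 32 h 4 min.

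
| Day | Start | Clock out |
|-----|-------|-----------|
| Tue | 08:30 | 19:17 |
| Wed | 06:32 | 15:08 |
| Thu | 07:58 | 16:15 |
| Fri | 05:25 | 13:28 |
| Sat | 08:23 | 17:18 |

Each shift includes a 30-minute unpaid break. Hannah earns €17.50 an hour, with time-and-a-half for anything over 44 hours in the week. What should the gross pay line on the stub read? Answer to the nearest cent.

Tue: 08:30–19:17 = 10 h 47 min; less 30 min break → 10 h 17 min
Wed: 06:32–15:08 = 8 h 36 min; less 30 min break → 8 h 6 min
Thu: 07:58–16:15 = 8 h 17 min; less 30 min break → 7 h 47 min
Fri: 05:25–13:28 = 8 h 3 min; less 30 min break → 7 h 33 min
Sat: 08:23–17:18 = 8 h 55 min; less 30 min break → 8 h 25 min
Total worked: 42 h 8 min = 2528 min.
Regular 42 h 8 min = 2528 min at €17.50/h; overtime 0 h 0 min = 0 min at €26.25/h.
Pay = (2528 × €17.50 + 0 × €26.25) ÷ 60 = €737.33.

€737.33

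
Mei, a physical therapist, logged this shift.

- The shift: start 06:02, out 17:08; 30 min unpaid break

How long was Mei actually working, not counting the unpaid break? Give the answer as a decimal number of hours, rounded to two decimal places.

10.60 hours

The shift: 06:02–17:08 = 11 h 6 min; less 30 min break → 10 h 36 min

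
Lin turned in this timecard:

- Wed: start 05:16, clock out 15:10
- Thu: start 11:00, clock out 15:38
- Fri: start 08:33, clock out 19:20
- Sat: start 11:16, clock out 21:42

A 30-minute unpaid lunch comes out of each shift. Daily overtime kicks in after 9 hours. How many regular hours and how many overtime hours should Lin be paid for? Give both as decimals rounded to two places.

Regular 31.13 hours, overtime 2.62 hours

Wed: 05:16–15:10 = 9 h 54 min; less 30 min break → 9 h 24 min
Thu: 11:00–15:38 = 4 h 38 min; less 30 min break → 4 h 8 min
Fri: 08:33–19:20 = 10 h 47 min; less 30 min break → 10 h 17 min
Sat: 11:16–21:42 = 10 h 26 min; less 30 min break → 9 h 56 min
Wed reg 9 h 0 min / OT 0 h 24 min; Thu reg 4 h 8 min / OT 0 h 0 min; Fri reg 9 h 0 min / OT 1 h 17 min; Sat reg 9 h 0 min / OT 0 h 56 min.
Totals: regular 31 h 8 min, overtime 2 h 37 min.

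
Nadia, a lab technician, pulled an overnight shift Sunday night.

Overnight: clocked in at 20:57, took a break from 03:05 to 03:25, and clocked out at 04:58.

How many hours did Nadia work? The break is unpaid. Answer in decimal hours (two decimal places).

7.68 hours

Overnight: 20:57 → midnight = 3 h 3 min; midnight → 04:58 = 4 h 58 min; span 8 h 1 min; less 20 min break → 7 h 41 min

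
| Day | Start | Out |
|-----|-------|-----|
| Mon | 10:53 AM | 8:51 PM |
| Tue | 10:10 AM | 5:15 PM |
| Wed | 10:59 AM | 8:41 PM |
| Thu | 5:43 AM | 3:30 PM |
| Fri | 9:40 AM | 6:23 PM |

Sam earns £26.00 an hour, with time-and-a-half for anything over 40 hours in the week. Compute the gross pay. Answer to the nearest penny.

£1244.75

Mon: 10:53 AM–8:51 PM = 9 h 58 min
Tue: 10:10 AM–5:15 PM = 7 h 5 min
Wed: 10:59 AM–8:41 PM = 9 h 42 min
Thu: 5:43 AM–3:30 PM = 9 h 47 min
Fri: 9:40 AM–6:23 PM = 8 h 43 min
Total worked: 45 h 15 min = 2715 min.
Regular 40 h 0 min = 2400 min at £26.00/h; overtime 5 h 15 min = 315 min at £39.00/h.
Pay = (2400 × £26.00 + 315 × £39.00) ÷ 60 = £1244.75.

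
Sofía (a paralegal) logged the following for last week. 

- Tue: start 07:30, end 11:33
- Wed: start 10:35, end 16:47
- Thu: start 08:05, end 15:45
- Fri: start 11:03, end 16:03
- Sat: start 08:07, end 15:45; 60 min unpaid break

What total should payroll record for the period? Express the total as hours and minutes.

29 h 33 min

Tue: 07:30–11:33 = 4 h 3 min
Wed: 10:35–16:47 = 6 h 12 min
Thu: 08:05–15:45 = 7 h 40 min
Fri: 11:03–16:03 = 5 h 0 min
Sat: 08:07–15:45 = 7 h 38 min; less 60 min break → 6 h 38 min
Total: 4 h 3 min + 6 h 12 min + 7 h 40 min + 5 h 0 min + 6 h 38 min = 29 h 33 min.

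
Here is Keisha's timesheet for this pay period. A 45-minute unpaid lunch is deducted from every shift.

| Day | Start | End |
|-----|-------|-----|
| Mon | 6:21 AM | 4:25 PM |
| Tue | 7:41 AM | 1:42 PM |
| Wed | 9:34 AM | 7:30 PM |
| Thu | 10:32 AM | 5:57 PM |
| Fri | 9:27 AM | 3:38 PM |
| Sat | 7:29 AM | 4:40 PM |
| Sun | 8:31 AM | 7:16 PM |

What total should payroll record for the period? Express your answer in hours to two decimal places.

54.30 hours

Mon: 6:21 AM–4:25 PM = 10 h 4 min; less 45 min break → 9 h 19 min
Tue: 7:41 AM–1:42 PM = 6 h 1 min; less 45 min break → 5 h 16 min
Wed: 9:34 AM–7:30 PM = 9 h 56 min; less 45 min break → 9 h 11 min
Thu: 10:32 AM–5:57 PM = 7 h 25 min; less 45 min break → 6 h 40 min
Fri: 9:27 AM–3:38 PM = 6 h 11 min; less 45 min break → 5 h 26 min
Sat: 7:29 AM–4:40 PM = 9 h 11 min; less 45 min break → 8 h 26 min
Sun: 8:31 AM–7:16 PM = 10 h 45 min; less 45 min break → 10 h 0 min
Total: 9 h 19 min + 5 h 16 min + 9 h 11 min + 6 h 40 min + 5 h 26 min + 8 h 26 min + 10 h 0 min = 54 h 18 min.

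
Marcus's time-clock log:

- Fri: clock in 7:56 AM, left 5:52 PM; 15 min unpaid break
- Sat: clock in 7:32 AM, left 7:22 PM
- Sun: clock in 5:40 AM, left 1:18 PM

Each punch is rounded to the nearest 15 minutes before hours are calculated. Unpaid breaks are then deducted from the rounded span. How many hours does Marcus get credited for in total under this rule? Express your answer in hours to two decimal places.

Fri: in 7:56 AM→8:00 AM, out 5:52 PM→5:45 PM; 9 h 45 min − 15 min = 9 h 30 min
Sat: in 7:32 AM→7:30 AM, out 7:22 PM→7:15 PM; 11 h 45 min
Sun: in 5:40 AM→5:45 AM, out 1:18 PM→1:15 PM; 7 h 30 min
Total credited: 28 h 45 min.

28.75 hours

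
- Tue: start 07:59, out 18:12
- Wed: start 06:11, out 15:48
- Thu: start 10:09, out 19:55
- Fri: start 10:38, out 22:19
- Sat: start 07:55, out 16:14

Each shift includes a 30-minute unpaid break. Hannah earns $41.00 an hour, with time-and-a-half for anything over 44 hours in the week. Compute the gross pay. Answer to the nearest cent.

Tue: 07:59–18:12 = 10 h 13 min; less 30 min break → 9 h 43 min
Wed: 06:11–15:48 = 9 h 37 min; less 30 min break → 9 h 7 min
Thu: 10:09–19:55 = 9 h 46 min; less 30 min break → 9 h 16 min
Fri: 10:38–22:19 = 11 h 41 min; less 30 min break → 11 h 11 min
Sat: 07:55–16:14 = 8 h 19 min; less 30 min break → 7 h 49 min
Total worked: 47 h 6 min = 2826 min.
Regular 44 h 0 min = 2640 min at $41.00/h; overtime 3 h 6 min = 186 min at $61.50/h.
Pay = (2640 × $41.00 + 186 × $61.50) ÷ 60 = $1994.65.

$1994.65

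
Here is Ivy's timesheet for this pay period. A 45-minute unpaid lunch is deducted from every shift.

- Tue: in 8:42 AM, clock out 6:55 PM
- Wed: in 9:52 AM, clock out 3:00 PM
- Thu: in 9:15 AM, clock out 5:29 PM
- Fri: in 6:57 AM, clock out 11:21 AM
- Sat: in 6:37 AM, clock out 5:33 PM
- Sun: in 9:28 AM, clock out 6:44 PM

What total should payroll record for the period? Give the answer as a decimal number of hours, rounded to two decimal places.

43.68 hours

Tue: 8:42 AM–6:55 PM = 10 h 13 min; less 45 min break → 9 h 28 min
Wed: 9:52 AM–3:00 PM = 5 h 8 min; less 45 min break → 4 h 23 min
Thu: 9:15 AM–5:29 PM = 8 h 14 min; less 45 min break → 7 h 29 min
Fri: 6:57 AM–11:21 AM = 4 h 24 min; less 45 min break → 3 h 39 min
Sat: 6:37 AM–5:33 PM = 10 h 56 min; less 45 min break → 10 h 11 min
Sun: 9:28 AM–6:44 PM = 9 h 16 min; less 45 min break → 8 h 31 min
Total: 9 h 28 min + 4 h 23 min + 7 h 29 min + 3 h 39 min + 10 h 11 min + 8 h 31 min = 43 h 41 min.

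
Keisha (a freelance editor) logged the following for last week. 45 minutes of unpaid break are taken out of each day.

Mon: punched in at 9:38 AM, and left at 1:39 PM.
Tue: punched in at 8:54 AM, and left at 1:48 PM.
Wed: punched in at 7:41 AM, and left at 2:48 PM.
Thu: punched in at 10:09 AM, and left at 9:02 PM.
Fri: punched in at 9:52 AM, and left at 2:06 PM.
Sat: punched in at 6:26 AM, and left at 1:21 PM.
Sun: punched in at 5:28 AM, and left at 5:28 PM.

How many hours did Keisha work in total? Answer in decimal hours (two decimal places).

44.82 hours

Mon: 9:38 AM–1:39 PM = 4 h 1 min; less 45 min break → 3 h 16 min
Tue: 8:54 AM–1:48 PM = 4 h 54 min; less 45 min break → 4 h 9 min
Wed: 7:41 AM–2:48 PM = 7 h 7 min; less 45 min break → 6 h 22 min
Thu: 10:09 AM–9:02 PM = 10 h 53 min; less 45 min break → 10 h 8 min
Fri: 9:52 AM–2:06 PM = 4 h 14 min; less 45 min break → 3 h 29 min
Sat: 6:26 AM–1:21 PM = 6 h 55 min; less 45 min break → 6 h 10 min
Sun: 5:28 AM–5:28 PM = 12 h 0 min; less 45 min break → 11 h 15 min
Total: 3 h 16 min + 4 h 9 min + 6 h 22 min + 10 h 8 min + 3 h 29 min + 6 h 10 min + 11 h 15 min = 44 h 49 min.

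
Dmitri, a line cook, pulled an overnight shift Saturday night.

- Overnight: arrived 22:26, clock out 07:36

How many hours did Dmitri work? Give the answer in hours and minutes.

9 h 10 min

Overnight: 22:26 → midnight = 1 h 34 min; midnight → 07:36 = 7 h 36 min; span 9 h 10 min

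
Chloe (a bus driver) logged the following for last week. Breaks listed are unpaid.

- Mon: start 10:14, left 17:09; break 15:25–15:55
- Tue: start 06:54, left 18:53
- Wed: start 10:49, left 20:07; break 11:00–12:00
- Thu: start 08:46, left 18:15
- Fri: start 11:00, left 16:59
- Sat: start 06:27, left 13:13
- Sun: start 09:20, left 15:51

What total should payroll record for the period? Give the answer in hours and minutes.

55 h 27 min

Mon: 10:14–17:09 = 6 h 55 min; less 30 min break → 6 h 25 min
Tue: 06:54–18:53 = 11 h 59 min
Wed: 10:49–20:07 = 9 h 18 min; less 60 min break → 8 h 18 min
Thu: 08:46–18:15 = 9 h 29 min
Fri: 11:00–16:59 = 5 h 59 min
Sat: 06:27–13:13 = 6 h 46 min
Sun: 09:20–15:51 = 6 h 31 min
Total: 6 h 25 min + 11 h 59 min + 8 h 18 min + 9 h 29 min + 5 h 59 min + 6 h 46 min + 6 h 31 min = 55 h 27 min.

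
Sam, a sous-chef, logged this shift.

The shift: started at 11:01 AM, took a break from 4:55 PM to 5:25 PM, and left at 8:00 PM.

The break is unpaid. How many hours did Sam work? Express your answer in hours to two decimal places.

8.48 hours

The shift: 11:01 AM–8:00 PM = 8 h 59 min; less 30 min break → 8 h 29 min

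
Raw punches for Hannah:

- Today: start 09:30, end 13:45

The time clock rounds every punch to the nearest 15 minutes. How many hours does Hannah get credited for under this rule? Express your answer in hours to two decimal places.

Today: in 09:30→09:30, out 13:45→13:45; 4 h 15 min

4.25 hours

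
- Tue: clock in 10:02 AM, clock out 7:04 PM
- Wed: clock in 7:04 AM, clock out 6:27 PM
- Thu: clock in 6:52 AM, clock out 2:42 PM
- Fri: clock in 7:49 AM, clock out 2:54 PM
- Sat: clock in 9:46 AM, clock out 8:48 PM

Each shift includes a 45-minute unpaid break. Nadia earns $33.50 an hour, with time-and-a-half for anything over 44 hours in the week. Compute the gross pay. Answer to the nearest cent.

Tue: 10:02 AM–7:04 PM = 9 h 2 min; less 45 min break → 8 h 17 min
Wed: 7:04 AM–6:27 PM = 11 h 23 min; less 45 min break → 10 h 38 min
Thu: 6:52 AM–2:42 PM = 7 h 50 min; less 45 min break → 7 h 5 min
Fri: 7:49 AM–2:54 PM = 7 h 5 min; less 45 min break → 6 h 20 min
Sat: 9:46 AM–8:48 PM = 11 h 2 min; less 45 min break → 10 h 17 min
Total worked: 42 h 37 min = 2557 min.
Regular 42 h 37 min = 2557 min at $33.50/h; overtime 0 h 0 min = 0 min at $50.25/h.
Pay = (2557 × $33.50 + 0 × $50.25) ÷ 60 = $1427.66.

$1427.66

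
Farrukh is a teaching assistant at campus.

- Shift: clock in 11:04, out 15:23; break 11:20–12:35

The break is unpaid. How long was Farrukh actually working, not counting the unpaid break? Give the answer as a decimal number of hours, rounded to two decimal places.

Shift: 11:04–15:23 = 4 h 19 min; less 75 min break → 3 h 4 min

3.07 hours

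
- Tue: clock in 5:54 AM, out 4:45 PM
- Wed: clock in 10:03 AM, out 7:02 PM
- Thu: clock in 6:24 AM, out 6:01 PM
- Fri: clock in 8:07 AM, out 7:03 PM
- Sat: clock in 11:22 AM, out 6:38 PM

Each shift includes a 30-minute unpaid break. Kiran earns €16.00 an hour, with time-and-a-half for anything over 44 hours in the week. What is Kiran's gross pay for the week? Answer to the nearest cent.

€779.60

Tue: 5:54 AM–4:45 PM = 10 h 51 min; less 30 min break → 10 h 21 min
Wed: 10:03 AM–7:02 PM = 8 h 59 min; less 30 min break → 8 h 29 min
Thu: 6:24 AM–6:01 PM = 11 h 37 min; less 30 min break → 11 h 7 min
Fri: 8:07 AM–7:03 PM = 10 h 56 min; less 30 min break → 10 h 26 min
Sat: 11:22 AM–6:38 PM = 7 h 16 min; less 30 min break → 6 h 46 min
Total worked: 47 h 9 min = 2829 min.
Regular 44 h 0 min = 2640 min at €16.00/h; overtime 3 h 9 min = 189 min at €24.00/h.
Pay = (2640 × €16.00 + 189 × €24.00) ÷ 60 = €779.60.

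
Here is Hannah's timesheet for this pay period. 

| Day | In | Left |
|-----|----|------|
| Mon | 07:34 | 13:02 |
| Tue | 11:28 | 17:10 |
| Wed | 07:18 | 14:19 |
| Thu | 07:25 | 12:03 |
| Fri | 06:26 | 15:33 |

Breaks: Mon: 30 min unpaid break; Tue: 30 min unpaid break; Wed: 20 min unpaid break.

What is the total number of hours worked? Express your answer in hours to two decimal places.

Mon: 07:34–13:02 = 5 h 28 min; less 30 min break → 4 h 58 min
Tue: 11:28–17:10 = 5 h 42 min; less 30 min break → 5 h 12 min
Wed: 07:18–14:19 = 7 h 1 min; less 20 min break → 6 h 41 min
Thu: 07:25–12:03 = 4 h 38 min
Fri: 06:26–15:33 = 9 h 7 min
Total: 4 h 58 min + 5 h 12 min + 6 h 41 min + 4 h 38 min + 9 h 7 min = 30 h 36 min.

30.60 hours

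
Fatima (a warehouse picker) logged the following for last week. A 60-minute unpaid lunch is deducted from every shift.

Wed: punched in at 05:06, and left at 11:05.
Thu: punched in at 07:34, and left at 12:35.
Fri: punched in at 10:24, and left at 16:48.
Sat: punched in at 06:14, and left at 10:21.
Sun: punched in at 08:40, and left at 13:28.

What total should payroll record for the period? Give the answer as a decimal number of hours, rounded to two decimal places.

21.32 hours

Wed: 05:06–11:05 = 5 h 59 min; less 60 min break → 4 h 59 min
Thu: 07:34–12:35 = 5 h 1 min; less 60 min break → 4 h 1 min
Fri: 10:24–16:48 = 6 h 24 min; less 60 min break → 5 h 24 min
Sat: 06:14–10:21 = 4 h 7 min; less 60 min break → 3 h 7 min
Sun: 08:40–13:28 = 4 h 48 min; less 60 min break → 3 h 48 min
Total: 4 h 59 min + 4 h 1 min + 5 h 24 min + 3 h 7 min + 3 h 48 min = 21 h 19 min.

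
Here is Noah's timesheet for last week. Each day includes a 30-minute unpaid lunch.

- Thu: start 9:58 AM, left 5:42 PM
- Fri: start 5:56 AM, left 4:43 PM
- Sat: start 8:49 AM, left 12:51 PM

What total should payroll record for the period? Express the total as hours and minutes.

Thu: 9:58 AM–5:42 PM = 7 h 44 min; less 30 min break → 7 h 14 min
Fri: 5:56 AM–4:43 PM = 10 h 47 min; less 30 min break → 10 h 17 min
Sat: 8:49 AM–12:51 PM = 4 h 2 min; less 30 min break → 3 h 32 min
Total: 7 h 14 min + 10 h 17 min + 3 h 32 min = 21 h 3 min.

21 h 3 min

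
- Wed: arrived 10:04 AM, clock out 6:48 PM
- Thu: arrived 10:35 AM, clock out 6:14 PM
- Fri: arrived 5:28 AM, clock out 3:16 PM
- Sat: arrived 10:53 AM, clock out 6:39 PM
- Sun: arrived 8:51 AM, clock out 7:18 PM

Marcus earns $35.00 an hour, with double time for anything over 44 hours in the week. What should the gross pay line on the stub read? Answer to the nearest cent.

Wed: 10:04 AM–6:48 PM = 8 h 44 min
Thu: 10:35 AM–6:14 PM = 7 h 39 min
Fri: 5:28 AM–3:16 PM = 9 h 48 min
Sat: 10:53 AM–6:39 PM = 7 h 46 min
Sun: 8:51 AM–7:18 PM = 10 h 27 min
Total worked: 44 h 24 min = 2664 min.
Regular 44 h 0 min = 2640 min at $35.00/h; overtime 0 h 24 min = 24 min at $70.00/h.
Pay = (2640 × $35.00 + 24 × $70.00) ÷ 60 = $1568.00.

$1568.00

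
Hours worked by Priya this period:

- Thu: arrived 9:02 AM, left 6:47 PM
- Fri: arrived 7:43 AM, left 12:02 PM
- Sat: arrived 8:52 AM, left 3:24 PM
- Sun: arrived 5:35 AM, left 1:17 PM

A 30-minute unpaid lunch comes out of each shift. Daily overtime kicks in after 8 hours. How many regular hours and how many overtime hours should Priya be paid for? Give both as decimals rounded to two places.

Regular 25.05 hours, overtime 1.25 hours

Thu: 9:02 AM–6:47 PM = 9 h 45 min; less 30 min break → 9 h 15 min
Fri: 7:43 AM–12:02 PM = 4 h 19 min; less 30 min break → 3 h 49 min
Sat: 8:52 AM–3:24 PM = 6 h 32 min; less 30 min break → 6 h 2 min
Sun: 5:35 AM–1:17 PM = 7 h 42 min; less 30 min break → 7 h 12 min
Thu reg 8 h 0 min / OT 1 h 15 min; Fri reg 3 h 49 min / OT 0 h 0 min; Sat reg 6 h 2 min / OT 0 h 0 min; Sun reg 7 h 12 min / OT 0 h 0 min.
Totals: regular 25 h 3 min, overtime 1 h 15 min.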